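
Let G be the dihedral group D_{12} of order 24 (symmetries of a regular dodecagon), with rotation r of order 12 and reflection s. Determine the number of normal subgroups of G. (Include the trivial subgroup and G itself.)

G has 34 subgroups. Checking conjugation-invariance by order — order 1: 1/1 normal; order 2: 1/13 normal; order 3: 1/1 normal; order 4: 1/7 normal; order 6: 1/5 normal; order 8: 0/3 normal; order 12: 3/3 normal; order 24: 1/1 normal.
Total normal subgroups: 9.

9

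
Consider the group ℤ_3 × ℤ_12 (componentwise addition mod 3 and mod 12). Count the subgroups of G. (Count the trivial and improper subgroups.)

18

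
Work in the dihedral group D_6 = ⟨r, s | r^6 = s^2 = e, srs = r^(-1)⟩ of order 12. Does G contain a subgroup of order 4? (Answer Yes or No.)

Yes

4 | 12. A subgroup of order 4 is {e, r^3, r^2s, r^5s}.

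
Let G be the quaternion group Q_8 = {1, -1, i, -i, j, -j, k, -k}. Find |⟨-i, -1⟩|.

4

|⟨-i⟩| = 4 and |⟨-1⟩| = 2, so |H| is a multiple of lcm(4, 2) = 4 and divides |G| = 8.
Closing under the operation: H = {1, -1, i, -i}, so |H| = 4.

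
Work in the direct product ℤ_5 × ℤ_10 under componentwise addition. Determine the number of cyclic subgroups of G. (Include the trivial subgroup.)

14

Group the elements of G by the cyclic subgroup they generate; each cyclic subgroup of order d accounts for φ(d) elements.
Cyclic subgroups by order — order 1: 1; order 2: 1; order 5: 6; order 10: 6.
Total: 14.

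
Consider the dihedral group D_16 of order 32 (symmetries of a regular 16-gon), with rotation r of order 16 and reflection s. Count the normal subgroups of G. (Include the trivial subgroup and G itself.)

8

G has 36 subgroups. Checking conjugation-invariance by order — order 1: 1/1 normal; order 2: 1/17 normal; order 4: 1/9 normal; order 8: 1/5 normal; order 16: 3/3 normal; order 32: 1/1 normal.
Total normal subgroups: 8.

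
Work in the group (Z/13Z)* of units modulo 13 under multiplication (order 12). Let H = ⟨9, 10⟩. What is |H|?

6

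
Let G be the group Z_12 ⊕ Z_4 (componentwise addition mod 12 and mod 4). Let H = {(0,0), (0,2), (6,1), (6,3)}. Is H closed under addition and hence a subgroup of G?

Yes

|H| = 4 divides |G| = 48, consistent with Lagrange.
H contains the identity, every element's inverse is in H, and H is closed under +: it is a subgroup.
In fact H = ⟨(6,1)⟩.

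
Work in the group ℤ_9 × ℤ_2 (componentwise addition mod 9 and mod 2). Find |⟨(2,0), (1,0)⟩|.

|⟨(2,0)⟩| = 9 and |⟨(1,0)⟩| = 9, so |H| is a multiple of lcm(9, 9) = 9 and divides |G| = 18.
Closing under the operation: H = {(0,0), (1,0), (2,0), (3,0), (4,0), (5,0), (6,0), (7,0), (8,0)}, so |H| = 9.

9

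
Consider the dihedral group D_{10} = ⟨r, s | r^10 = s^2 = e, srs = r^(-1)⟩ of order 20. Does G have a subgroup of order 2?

Yes

2 | 20. A subgroup of order 2 is {e, r^2s}.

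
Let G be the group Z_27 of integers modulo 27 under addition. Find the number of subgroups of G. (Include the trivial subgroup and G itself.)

Subgroups of the cyclic group Z_27 correspond bijectively to divisors of 27.
Divisors of 27: 1, 3, 9, 27.
So Z_27 has 4 subgroups.

4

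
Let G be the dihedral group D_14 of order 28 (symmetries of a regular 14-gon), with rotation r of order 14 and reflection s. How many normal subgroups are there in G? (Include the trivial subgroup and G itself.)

G has 28 subgroups. Checking conjugation-invariance by order — order 1: 1/1 normal; order 2: 1/15 normal; order 4: 0/7 normal; order 7: 1/1 normal; order 14: 3/3 normal; order 28: 1/1 normal.
Total normal subgroups: 7.

7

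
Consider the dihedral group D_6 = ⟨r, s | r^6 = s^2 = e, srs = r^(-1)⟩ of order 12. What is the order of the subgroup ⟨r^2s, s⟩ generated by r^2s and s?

|⟨r^2s⟩| = 2 and |⟨s⟩| = 2, so |H| is a multiple of lcm(2, 2) = 2 and divides |G| = 12.
Closing under the operation: H = {e, r^2, r^4, s, r^2s, r^4s}, so |H| = 6.

6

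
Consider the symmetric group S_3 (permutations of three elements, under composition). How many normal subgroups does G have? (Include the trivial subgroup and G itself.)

3

G has 6 subgroups. Checking conjugation-invariance by order — order 1: 1/1 normal; order 2: 0/3 normal; order 3: 1/1 normal; order 6: 1/1 normal.
Total normal subgroups: 3.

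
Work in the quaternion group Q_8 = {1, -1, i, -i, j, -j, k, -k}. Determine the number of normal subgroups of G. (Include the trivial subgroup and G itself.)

6

G has 6 subgroups. Checking conjugation-invariance by order — order 1: 1/1 normal; order 2: 1/1 normal; order 4: 3/3 normal; order 8: 1/1 normal.
Total normal subgroups: 6.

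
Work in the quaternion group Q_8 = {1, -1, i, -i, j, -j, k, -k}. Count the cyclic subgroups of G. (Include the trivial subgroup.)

5

A cyclic subgroup of order d is generated by each of its φ(d) elements of order d, so the cyclic subgroups of order d number (#elements of order d)/φ(d).
Cyclic subgroups by order — order 1: 1; order 2: 1; order 4: 3.
Total: 5.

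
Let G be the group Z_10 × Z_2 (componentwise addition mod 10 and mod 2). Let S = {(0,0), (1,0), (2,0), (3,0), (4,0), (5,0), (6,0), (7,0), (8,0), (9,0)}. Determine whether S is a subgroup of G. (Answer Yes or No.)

|S| = 10 divides |G| = 20, consistent with Lagrange.
S contains the identity, every element's inverse is in S, and S is closed under +: it is a subgroup.
In fact S = ⟨(9,0)⟩.

Yes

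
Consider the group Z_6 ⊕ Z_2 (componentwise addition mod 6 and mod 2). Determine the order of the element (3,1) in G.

2

The order of (3,1) in Z_6 × Z_2 is lcm(ord(3) in Z_6, ord(1) in Z_2).
ord(3) = 2 and ord(1) = 2, so |⟨(3,1)⟩| = lcm(2, 2) = 2.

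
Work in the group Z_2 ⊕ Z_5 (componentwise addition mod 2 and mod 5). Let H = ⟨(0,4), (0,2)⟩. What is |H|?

|⟨(0,4)⟩| = 5 and |⟨(0,2)⟩| = 5, so |H| is a multiple of lcm(5, 5) = 5 and divides |G| = 10.
Closing under the operation: H = {(0,0), (0,1), (0,2), (0,3), (0,4)}, so |H| = 5.

5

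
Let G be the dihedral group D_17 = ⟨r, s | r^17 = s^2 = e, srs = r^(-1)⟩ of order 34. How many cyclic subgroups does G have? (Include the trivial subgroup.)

19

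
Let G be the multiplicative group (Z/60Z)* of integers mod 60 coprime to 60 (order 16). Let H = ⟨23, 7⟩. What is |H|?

|⟨23⟩| = 4 and |⟨7⟩| = 4, so |H| is a multiple of lcm(4, 4) = 4 and divides |G| = 16.
Closing under the operation: H = {1, 7, 23, 29, 41, 43, 47, 49}, so |H| = 8.

8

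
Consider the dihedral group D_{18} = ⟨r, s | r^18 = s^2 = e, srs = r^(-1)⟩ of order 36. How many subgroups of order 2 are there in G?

19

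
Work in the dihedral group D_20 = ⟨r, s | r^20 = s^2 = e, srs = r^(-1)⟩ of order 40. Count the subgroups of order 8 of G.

5

|G| = 40 and 8 | 40, so subgroups of order 8 are possible by Lagrange.
The subgroups of order 8 are: {e, r^5, r^10, r^15, s, r^5s, r^10s, r^15s}; {e, r^5, r^10, r^15, rs, r^6s, r^11s, r^16s}; {e, r^5, r^10, r^15, r^2s, r^7s, r^12s, r^17s}; {e, r^5, r^10, r^15, r^3s, r^8s, r^13s, r^18s}; … (5 in all).
So G has 5 subgroups of order 8.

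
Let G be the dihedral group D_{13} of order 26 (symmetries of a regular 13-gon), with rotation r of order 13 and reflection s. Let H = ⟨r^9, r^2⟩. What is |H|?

|⟨r^9⟩| = 13 and |⟨r^2⟩| = 13, so |H| is a multiple of lcm(13, 13) = 13 and divides |G| = 26.
Closing under the operation: H = {e, r, r^2, r^3, r^4, r^5, r^6, r^7, r^8, r^9, r^10, r^11, r^12}, so |H| = 13.

13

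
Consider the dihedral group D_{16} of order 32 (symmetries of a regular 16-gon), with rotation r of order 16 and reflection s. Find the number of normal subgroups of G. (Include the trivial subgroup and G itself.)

G has 36 subgroups. Checking conjugation-invariance by order — order 1: 1/1 normal; order 2: 1/17 normal; order 4: 1/9 normal; order 8: 1/5 normal; order 16: 3/3 normal; order 32: 1/1 normal.
Total normal subgroups: 8.

8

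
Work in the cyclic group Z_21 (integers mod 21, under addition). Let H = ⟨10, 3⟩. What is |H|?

21

|⟨10⟩| = 21 and |⟨3⟩| = 7, so |H| is a multiple of lcm(21, 7) = 21 and divides |G| = 21.
Closing {10, 3} under the group operation gives all of G, so |H| = 21.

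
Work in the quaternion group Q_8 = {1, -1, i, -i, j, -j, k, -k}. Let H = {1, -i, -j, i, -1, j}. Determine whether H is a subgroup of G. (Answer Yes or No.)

|H| = 6 does not divide |G| = 8, so by Lagrange H is not a subgroup.

No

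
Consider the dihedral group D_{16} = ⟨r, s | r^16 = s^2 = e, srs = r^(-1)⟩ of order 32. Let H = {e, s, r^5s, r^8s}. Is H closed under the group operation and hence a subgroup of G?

No

Closure fails: s · r^8s = r^8 ∉ H. So H is not a subgroup.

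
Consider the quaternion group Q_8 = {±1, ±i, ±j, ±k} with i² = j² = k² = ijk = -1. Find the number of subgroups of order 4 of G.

3

|G| = 8 and 4 | 8, so subgroups of order 4 are possible by Lagrange.
The subgroups of order 4 are: {1, -1, i, -i}; {1, -1, j, -j}; {1, -1, k, -k}.
So G has 3 subgroups of order 4.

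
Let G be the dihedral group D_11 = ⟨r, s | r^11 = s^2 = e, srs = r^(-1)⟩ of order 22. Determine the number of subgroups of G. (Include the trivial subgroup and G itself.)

14

|G| = 22, so by Lagrange every subgroup order divides 22. Divisors: 1, 2, 11, 22.
Subgroups by order — order 1: 1; order 2: 11; order 11: 1; order 22: 1.
Total: 1 + 11 + 1 + 1 = 14.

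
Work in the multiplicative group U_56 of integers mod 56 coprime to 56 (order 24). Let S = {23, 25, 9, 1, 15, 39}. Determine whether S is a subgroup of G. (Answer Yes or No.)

|S| = 6 divides |G| = 24, consistent with Lagrange.
S contains the identity, every element's inverse is in S, and S is closed under ·: it is a subgroup.
In fact S = ⟨39⟩.

Yes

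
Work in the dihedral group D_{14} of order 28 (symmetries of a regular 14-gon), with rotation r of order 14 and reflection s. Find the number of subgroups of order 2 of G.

15

|G| = 28 and 2 | 28, so subgroups of order 2 are possible by Lagrange.
The subgroups of order 2 are: {e, r^10s}; {e, r^11s}; {e, r^12s}; {e, r^13s}; … (15 in all).
So G has 15 subgroups of order 2.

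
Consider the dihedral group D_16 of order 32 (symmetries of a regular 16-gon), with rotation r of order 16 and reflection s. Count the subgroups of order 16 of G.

3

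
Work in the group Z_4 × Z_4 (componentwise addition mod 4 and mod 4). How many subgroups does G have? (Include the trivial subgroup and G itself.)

15

|G| = 16, so by Lagrange every subgroup order divides 16. Divisors: 1, 2, 4, 8, 16.
Subgroups by order — order 1: 1; order 2: 3; order 4: 7; order 8: 3; order 16: 1.
Total: 1 + 3 + 7 + 3 + 1 = 15.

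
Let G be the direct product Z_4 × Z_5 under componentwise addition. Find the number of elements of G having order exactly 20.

8

An element (a,b) has order lcm(ord(a), ord(b)); count pairs with lcm equal to 20.
Enumerating gives 8 such elements.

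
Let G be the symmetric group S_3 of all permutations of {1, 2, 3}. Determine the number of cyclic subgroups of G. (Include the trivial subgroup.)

Group the elements of G by the cyclic subgroup they generate; each cyclic subgroup of order d accounts for φ(d) elements.
Cyclic subgroups by order — order 1: 1; order 2: 3; order 3: 1.
Total: 5.

5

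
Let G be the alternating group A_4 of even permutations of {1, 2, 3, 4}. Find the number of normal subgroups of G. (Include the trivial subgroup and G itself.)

G has 10 subgroups. Checking conjugation-invariance by order — order 1: 1/1 normal; order 2: 0/3 normal; order 3: 0/4 normal; order 4: 1/1 normal; order 12: 1/1 normal.
Total normal subgroups: 3.

3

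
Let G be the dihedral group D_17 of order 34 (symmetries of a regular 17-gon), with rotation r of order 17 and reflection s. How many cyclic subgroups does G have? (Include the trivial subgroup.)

19

A cyclic subgroup of order d is generated by each of its φ(d) elements of order d, so the cyclic subgroups of order d number (#elements of order d)/φ(d).
Cyclic subgroups by order — order 1: 1; order 2: 17; order 17: 1.
Total: 19.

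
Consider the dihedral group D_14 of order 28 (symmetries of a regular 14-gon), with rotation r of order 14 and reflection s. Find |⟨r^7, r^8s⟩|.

|⟨r^7⟩| = 2 and |⟨r^8s⟩| = 2, so |H| is a multiple of lcm(2, 2) = 2 and divides |G| = 28.
Closing under the operation: H = {e, r^7, rs, r^8s}, so |H| = 4.

4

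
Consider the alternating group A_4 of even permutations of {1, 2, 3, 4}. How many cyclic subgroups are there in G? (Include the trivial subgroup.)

8

Group the elements of G by the cyclic subgroup they generate; each cyclic subgroup of order d accounts for φ(d) elements.
Cyclic subgroups by order — order 1: 1; order 2: 3; order 3: 4.
Total: 8.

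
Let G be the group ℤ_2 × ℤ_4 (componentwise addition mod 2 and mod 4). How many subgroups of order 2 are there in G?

3

|G| = 8 and 2 | 8, so subgroups of order 2 are possible by Lagrange.
The subgroups of order 2 are: {(0,0), (0,2)}; {(0,0), (1,0)}; {(0,0), (1,2)}.
So G has 3 subgroups of order 2.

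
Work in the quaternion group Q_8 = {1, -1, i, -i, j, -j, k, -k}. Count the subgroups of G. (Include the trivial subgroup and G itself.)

6

|G| = 8, so by Lagrange every subgroup order divides 8. Divisors: 1, 2, 4, 8.
Subgroups by order — order 1: 1; order 2: 1; order 4: 3; order 8: 1.
Total: 1 + 1 + 3 + 1 = 6.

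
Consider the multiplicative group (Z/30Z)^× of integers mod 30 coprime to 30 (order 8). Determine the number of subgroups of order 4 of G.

3

|G| = 8 and 4 | 8, so subgroups of order 4 are possible by Lagrange.
The subgroups of order 4 are: {1, 11, 19, 29}; {1, 7, 13, 19}; {1, 17, 19, 23}.
So G has 3 subgroups of order 4.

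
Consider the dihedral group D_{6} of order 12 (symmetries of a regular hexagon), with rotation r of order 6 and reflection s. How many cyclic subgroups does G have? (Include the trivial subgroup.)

10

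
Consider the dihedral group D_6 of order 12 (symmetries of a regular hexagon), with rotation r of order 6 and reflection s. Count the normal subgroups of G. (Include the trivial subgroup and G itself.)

G has 16 subgroups. Checking conjugation-invariance by order — order 1: 1/1 normal; order 2: 1/7 normal; order 3: 1/1 normal; order 4: 0/3 normal; order 6: 3/3 normal; order 12: 1/1 normal.
Total normal subgroups: 7.

7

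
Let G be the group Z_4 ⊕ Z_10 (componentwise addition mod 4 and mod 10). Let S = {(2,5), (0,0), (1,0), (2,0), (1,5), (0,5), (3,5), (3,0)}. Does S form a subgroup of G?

Yes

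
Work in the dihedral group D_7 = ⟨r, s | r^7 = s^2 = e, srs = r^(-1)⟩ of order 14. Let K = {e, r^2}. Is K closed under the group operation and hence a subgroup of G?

No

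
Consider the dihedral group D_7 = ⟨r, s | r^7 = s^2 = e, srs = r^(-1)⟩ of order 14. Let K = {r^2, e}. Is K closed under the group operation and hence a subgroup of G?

No

r^2 ∈ K but its inverse r^5 ∉ K, so K is not a subgroup.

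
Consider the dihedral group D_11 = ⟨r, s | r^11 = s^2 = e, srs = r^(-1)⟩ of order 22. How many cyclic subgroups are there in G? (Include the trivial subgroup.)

13

Group the elements of G by the cyclic subgroup they generate; each cyclic subgroup of order d accounts for φ(d) elements.
Cyclic subgroups by order — order 1: 1; order 2: 11; order 11: 1.
Total: 13.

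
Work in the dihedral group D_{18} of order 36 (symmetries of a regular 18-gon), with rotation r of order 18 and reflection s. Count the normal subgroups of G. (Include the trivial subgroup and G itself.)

G has 45 subgroups. Checking conjugation-invariance by order — order 1: 1/1 normal; order 2: 1/19 normal; order 3: 1/1 normal; order 4: 0/9 normal; order 6: 1/7 normal; order 9: 1/1 normal; order 12: 0/3 normal; order 18: 3/3 normal; order 36: 1/1 normal.
Total normal subgroups: 9.

9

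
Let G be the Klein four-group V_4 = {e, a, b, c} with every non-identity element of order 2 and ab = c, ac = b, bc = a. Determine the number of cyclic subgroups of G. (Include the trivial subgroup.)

4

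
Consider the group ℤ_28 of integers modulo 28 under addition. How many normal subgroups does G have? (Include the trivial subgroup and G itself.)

G is abelian, so every subgroup is normal.
G has 6 subgroups in total, hence 6 normal subgroups.

6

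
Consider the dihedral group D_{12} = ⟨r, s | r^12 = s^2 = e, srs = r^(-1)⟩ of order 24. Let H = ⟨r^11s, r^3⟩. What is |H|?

|⟨r^11s⟩| = 2 and |⟨r^3⟩| = 4, so |H| is a multiple of lcm(2, 4) = 4 and divides |G| = 24.
Closing under the operation: H = {e, r^3, r^6, r^9, r^2s, r^5s, r^8s, r^11s}, so |H| = 8.

8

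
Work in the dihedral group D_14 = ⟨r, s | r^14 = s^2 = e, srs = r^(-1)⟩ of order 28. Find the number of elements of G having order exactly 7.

The elements of order 7 are: r^2, r^4, r^6, r^8, r^10, r^12.
That's 6.

6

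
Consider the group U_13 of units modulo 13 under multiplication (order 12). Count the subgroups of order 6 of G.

1

|G| = 12 and 6 | 12, so subgroups of order 6 are possible by Lagrange.
The subgroups of order 6 are: {1, 3, 4, 9, 10, 12}.
So G has 1 subgroup of order 6.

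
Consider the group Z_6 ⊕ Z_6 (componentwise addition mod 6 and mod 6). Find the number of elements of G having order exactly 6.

An element (a,b) has order lcm(ord(a), ord(b)); count pairs with lcm equal to 6.
Enumerating gives 24 such elements.

24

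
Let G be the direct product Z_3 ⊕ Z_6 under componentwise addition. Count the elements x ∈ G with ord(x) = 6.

8

An element (a,b) has order lcm(ord(a), ord(b)); count pairs with lcm equal to 6.
Enumerating gives 8 such elements.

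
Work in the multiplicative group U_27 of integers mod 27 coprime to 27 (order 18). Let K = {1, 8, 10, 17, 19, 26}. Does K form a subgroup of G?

Yes

|K| = 6 divides |G| = 18, consistent with Lagrange.
K contains the identity, every element's inverse is in K, and K is closed under ·: it is a subgroup.
In fact K = ⟨17⟩.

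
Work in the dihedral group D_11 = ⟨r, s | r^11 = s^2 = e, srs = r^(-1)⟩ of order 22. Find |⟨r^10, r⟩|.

|⟨r^10⟩| = 11 and |⟨r⟩| = 11, so |H| is a multiple of lcm(11, 11) = 11 and divides |G| = 22.
Closing under the operation: H = {e, r, r^2, r^3, r^4, r^5, r^6, r^7, r^8, r^9, r^10}, so |H| = 11.

11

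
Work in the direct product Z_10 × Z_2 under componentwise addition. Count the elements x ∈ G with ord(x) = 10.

An element (a,b) has order lcm(ord(a), ord(b)); count pairs with lcm equal to 10.
Enumerating gives 12 such elements.

12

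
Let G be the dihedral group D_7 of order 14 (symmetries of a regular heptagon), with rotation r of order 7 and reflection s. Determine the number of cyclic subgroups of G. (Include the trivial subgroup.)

9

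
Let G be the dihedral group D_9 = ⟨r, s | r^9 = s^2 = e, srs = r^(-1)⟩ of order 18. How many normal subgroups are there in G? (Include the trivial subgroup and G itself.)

4

G has 16 subgroups. Checking conjugation-invariance by order — order 1: 1/1 normal; order 2: 0/9 normal; order 3: 1/1 normal; order 6: 0/3 normal; order 9: 1/1 normal; order 18: 1/1 normal.
Total normal subgroups: 4.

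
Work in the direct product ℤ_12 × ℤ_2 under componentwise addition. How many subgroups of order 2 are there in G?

|G| = 24 and 2 | 24, so subgroups of order 2 are possible by Lagrange.
The subgroups of order 2 are: {(0,0), (0,1)}; {(0,0), (6,0)}; {(0,0), (6,1)}.
So G has 3 subgroups of order 2.

3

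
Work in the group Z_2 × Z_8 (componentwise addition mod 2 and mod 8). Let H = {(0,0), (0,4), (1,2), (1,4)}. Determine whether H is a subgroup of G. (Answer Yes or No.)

(1,2) ∈ H but its inverse (1,6) ∉ H, so H is not a subgroup.

No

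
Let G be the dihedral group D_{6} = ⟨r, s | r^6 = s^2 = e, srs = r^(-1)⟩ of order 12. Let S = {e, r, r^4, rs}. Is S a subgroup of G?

r ∈ S but its inverse r^5 ∉ S, so S is not a subgroup.

No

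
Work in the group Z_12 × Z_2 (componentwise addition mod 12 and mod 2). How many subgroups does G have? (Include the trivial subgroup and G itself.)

16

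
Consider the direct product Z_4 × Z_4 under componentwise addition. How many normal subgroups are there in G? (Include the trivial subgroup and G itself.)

G is abelian, so every subgroup is normal.
G has 15 subgroups in total, hence 15 normal subgroups.

15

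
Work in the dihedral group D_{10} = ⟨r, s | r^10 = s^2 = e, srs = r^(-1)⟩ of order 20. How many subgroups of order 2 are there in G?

11

|G| = 20 and 2 | 20, so subgroups of order 2 are possible by Lagrange.
The subgroups of order 2 are: {e, r^2s}; {e, r^3s}; {e, r^4s}; {e, r^5}; … (11 in all).
So G has 11 subgroups of order 2.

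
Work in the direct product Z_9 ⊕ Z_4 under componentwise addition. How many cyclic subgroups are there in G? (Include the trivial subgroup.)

9

A cyclic subgroup of order d is generated by each of its φ(d) elements of order d, so the cyclic subgroups of order d number (#elements of order d)/φ(d).
Cyclic subgroups by order — order 1: 1; order 2: 1; order 3: 1; order 4: 1; order 6: 1; order 9: 1; order 12: 1; order 18: 1; order 36: 1.
Total: 9.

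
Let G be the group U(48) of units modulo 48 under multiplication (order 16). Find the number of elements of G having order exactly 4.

The elements of order 4 are: 5, 11, 13, 19, 29, 35, 37, 43.
That's 8.

8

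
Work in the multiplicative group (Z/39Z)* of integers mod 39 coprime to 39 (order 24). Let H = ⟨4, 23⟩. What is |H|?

12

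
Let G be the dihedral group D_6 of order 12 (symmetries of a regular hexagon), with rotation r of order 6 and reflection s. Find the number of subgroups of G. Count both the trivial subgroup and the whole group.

|G| = 12, so by Lagrange every subgroup order divides 12. Divisors: 1, 2, 3, 4, 6, 12.
Subgroups by order — order 1: 1; order 2: 7; order 3: 1; order 4: 3; order 6: 3; order 12: 1.
Total: 1 + 7 + 1 + 3 + 3 + 1 = 16.

16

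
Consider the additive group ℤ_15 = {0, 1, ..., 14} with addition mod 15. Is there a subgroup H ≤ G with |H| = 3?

Yes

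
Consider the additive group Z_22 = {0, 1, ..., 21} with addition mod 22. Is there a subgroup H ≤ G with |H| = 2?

Yes

2 | 22. A subgroup of order 2 is {0, 11}.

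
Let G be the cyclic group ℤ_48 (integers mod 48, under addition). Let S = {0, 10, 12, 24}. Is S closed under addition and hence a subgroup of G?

No

10 ∈ S but its inverse 38 ∉ S, so S is not a subgroup.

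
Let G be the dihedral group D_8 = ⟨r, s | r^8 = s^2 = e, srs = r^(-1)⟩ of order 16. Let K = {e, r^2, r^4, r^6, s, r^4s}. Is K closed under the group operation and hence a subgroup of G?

No

|K| = 6 does not divide |G| = 16, so by Lagrange K is not a subgroup.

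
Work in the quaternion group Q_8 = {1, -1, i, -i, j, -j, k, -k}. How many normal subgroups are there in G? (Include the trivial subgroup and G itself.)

G has 6 subgroups. Checking conjugation-invariance by order — order 1: 1/1 normal; order 2: 1/1 normal; order 4: 3/3 normal; order 8: 1/1 normal.
Total normal subgroups: 6.

6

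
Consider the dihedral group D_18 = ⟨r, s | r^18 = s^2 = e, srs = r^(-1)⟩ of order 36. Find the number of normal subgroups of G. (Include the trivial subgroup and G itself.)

G has 45 subgroups. Checking conjugation-invariance by order — order 1: 1/1 normal; order 2: 1/19 normal; order 3: 1/1 normal; order 4: 0/9 normal; order 6: 1/7 normal; order 9: 1/1 normal; order 12: 0/3 normal; order 18: 3/3 normal; order 36: 1/1 normal.
Total normal subgroups: 9.

9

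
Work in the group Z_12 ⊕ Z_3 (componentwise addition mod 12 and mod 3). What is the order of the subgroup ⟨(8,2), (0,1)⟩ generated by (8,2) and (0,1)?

9

|⟨(8,2)⟩| = 3 and |⟨(0,1)⟩| = 3, so |H| is a multiple of lcm(3, 3) = 3 and divides |G| = 36.
Closing under the operation: H = {(0,0), (0,1), (0,2), (4,0), (4,1), (4,2), (8,0), (8,1), (8,2)}, so |H| = 9.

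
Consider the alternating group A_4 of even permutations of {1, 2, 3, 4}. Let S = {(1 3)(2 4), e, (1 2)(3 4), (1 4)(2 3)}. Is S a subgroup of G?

Yes

|S| = 4 divides |G| = 12, consistent with Lagrange.
S contains the identity, every element's inverse is in S, and S is closed under ∘: it is a subgroup.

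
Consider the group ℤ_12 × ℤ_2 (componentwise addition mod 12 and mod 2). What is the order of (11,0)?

The order of (11,0) in Z_12 × Z_2 is lcm(ord(11) in Z_12, ord(0) in Z_2).
ord(11) = 12 and ord(0) = 1, so |⟨(11,0)⟩| = lcm(12, 1) = 12.

12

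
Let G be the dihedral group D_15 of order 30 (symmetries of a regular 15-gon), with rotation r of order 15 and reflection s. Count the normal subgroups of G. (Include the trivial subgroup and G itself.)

G has 28 subgroups. Checking conjugation-invariance by order — order 1: 1/1 normal; order 2: 0/15 normal; order 3: 1/1 normal; order 5: 1/1 normal; order 6: 0/5 normal; order 10: 0/3 normal; order 15: 1/1 normal; order 30: 1/1 normal.
Total normal subgroups: 5.

5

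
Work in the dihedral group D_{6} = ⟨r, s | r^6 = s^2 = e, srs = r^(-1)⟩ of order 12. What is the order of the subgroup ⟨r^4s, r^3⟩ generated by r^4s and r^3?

4

|⟨r^4s⟩| = 2 and |⟨r^3⟩| = 2, so |H| is a multiple of lcm(2, 2) = 2 and divides |G| = 12.
Closing under the operation: H = {e, r^3, rs, r^4s}, so |H| = 4.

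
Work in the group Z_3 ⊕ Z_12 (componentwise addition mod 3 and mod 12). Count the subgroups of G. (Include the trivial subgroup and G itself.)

18

|G| = 36, so by Lagrange every subgroup order divides 36. Divisors: 1, 2, 3, 4, 6, 9, 12, 18, 36.
Subgroups by order — order 1: 1; order 2: 1; order 3: 4; order 4: 1; order 6: 4; order 9: 1; order 12: 4; order 18: 1; order 36: 1.
Total: 1 + 1 + 4 + 1 + 4 + 1 + 4 + 1 + 1 = 18.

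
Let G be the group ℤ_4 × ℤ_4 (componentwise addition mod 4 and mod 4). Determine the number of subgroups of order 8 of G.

|G| = 16 and 8 | 16, so subgroups of order 8 are possible by Lagrange.
The subgroups of order 8 are: {(0,0), (0,1), (0,2), (0,3), (2,0), (2,1), (2,2), (2,3)}; {(0,0), (0,2), (1,0), (1,2), (2,0), (2,2), (3,0), (3,2)}; {(0,0), (0,2), (1,1), (1,3), (2,0), (2,2), (3,1), (3,3)}.
So G has 3 subgroups of order 8.

3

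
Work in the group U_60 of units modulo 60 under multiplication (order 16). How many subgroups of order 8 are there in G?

7

|G| = 16 and 8 | 16, so subgroups of order 8 are possible by Lagrange.
The subgroups of order 8 are: {1, 11, 13, 23, 37, 47, 49, 59}; {1, 7, 11, 17, 43, 49, 53, 59}; {1, 11, 19, 29, 31, 41, 49, 59}; {1, 13, 17, 29, 37, 41, 49, 53}; … (7 in all).
So G has 7 subgroups of order 8.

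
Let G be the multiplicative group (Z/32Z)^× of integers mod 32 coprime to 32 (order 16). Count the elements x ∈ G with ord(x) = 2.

3

The elements of order 2 are: 15, 17, 31.
That's 3.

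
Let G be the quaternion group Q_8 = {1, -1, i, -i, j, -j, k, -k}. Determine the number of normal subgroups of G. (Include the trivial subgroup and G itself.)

G has 6 subgroups. Checking conjugation-invariance by order — order 1: 1/1 normal; order 2: 1/1 normal; order 4: 3/3 normal; order 8: 1/1 normal.
Total normal subgroups: 6.

6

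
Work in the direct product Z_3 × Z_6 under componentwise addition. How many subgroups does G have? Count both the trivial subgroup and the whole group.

|G| = 18, so by Lagrange every subgroup order divides 18. Divisors: 1, 2, 3, 6, 9, 18.
Subgroups by order — order 1: 1; order 2: 1; order 3: 4; order 6: 4; order 9: 1; order 18: 1.
Total: 1 + 1 + 4 + 4 + 1 + 1 = 12.

12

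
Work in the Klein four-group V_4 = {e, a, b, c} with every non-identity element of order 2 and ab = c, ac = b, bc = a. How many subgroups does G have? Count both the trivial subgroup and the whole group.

|G| = 4, so by Lagrange every subgroup order divides 4. Divisors: 1, 2, 4.
Subgroups by order — order 1: 1; order 2: 3; order 4: 1.
Total: 1 + 3 + 1 = 5.

5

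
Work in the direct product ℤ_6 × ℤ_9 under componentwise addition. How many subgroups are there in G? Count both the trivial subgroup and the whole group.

20

|G| = 54, so by Lagrange every subgroup order divides 54. Divisors: 1, 2, 3, 6, 9, 18, 27, 54.
Subgroups by order — order 1: 1; order 2: 1; order 3: 4; order 6: 4; order 9: 4; order 18: 4; order 27: 1; order 54: 1.
Total: 1 + 1 + 4 + 4 + 4 + 4 + 1 + 1 = 20.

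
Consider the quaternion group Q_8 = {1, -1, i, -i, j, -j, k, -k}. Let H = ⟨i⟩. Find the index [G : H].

|⟨i⟩| = 4 and |G| = 8.
By Lagrange, [G : H] = |G|/|H| = 8/4 = 2.

2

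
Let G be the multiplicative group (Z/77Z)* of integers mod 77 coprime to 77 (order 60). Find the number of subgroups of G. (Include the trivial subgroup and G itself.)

20

|G| = 60, so by Lagrange every subgroup order divides 60. Divisors: 1, 2, 3, 4, 5, 6, 10, 12, 15, 20, 30, 60.
Subgroups by order — order 1: 1; order 2: 3; order 3: 1; order 4: 1; order 5: 1; order 6: 3; order 10: 3; order 12: 1; order 15: 1; order 20: 1; order 30: 3; order 60: 1.
Total: 1 + 3 + 1 + 1 + 1 + 3 + 3 + 1 + 1 + 1 + 3 + 1 = 20.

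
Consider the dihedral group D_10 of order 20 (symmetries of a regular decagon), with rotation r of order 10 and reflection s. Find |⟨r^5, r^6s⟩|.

4

|⟨r^5⟩| = 2 and |⟨r^6s⟩| = 2, so |H| is a multiple of lcm(2, 2) = 2 and divides |G| = 20.
Closing under the operation: H = {e, r^5, rs, r^6s}, so |H| = 4.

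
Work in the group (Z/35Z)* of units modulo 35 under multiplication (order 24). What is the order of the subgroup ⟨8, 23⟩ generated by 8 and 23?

12

|⟨8⟩| = 4 and |⟨23⟩| = 12, so |H| is a multiple of lcm(4, 12) = 12 and divides |G| = 24.
Closing under the operation: H = {1, 2, 4, 8, 9, 11, 16, 18, 22, 23, 29, 32}, so |H| = 12.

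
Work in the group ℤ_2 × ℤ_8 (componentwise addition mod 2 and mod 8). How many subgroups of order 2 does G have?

|G| = 16 and 2 | 16, so subgroups of order 2 are possible by Lagrange.
The subgroups of order 2 are: {(0,0), (0,4)}; {(0,0), (1,0)}; {(0,0), (1,4)}.
So G has 3 subgroups of order 2.

3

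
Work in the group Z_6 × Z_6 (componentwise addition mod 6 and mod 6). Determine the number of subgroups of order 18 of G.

3

|G| = 36 and 18 | 36, so subgroups of order 18 are possible by Lagrange.
The subgroups of order 18 are: {(0,0), (0,1), (0,2), (0,3), (0,4), (0,5), (2,0), (2,1), (2,2), (2,3), (2,4), (2,5), (4,0), (4,1), (4,2), (4,3), (4,4), (4,5)}; {(0,0), (0,2), (0,4), (1,0), (1,2), (1,4), (2,0), (2,2), (2,4), (3,0), (3,2), (3,4), (4,0), (4,2), (4,4), (5,0), (5,2), (5,4)}; {(0,0), (0,2), (0,4), (1,1), (1,3), (1,5), (2,0), (2,2), (2,4), (3,1), (3,3), (3,5), (4,0), (4,2), (4,4), (5,1), (5,3), (5,5)}.
So G has 3 subgroups of order 18.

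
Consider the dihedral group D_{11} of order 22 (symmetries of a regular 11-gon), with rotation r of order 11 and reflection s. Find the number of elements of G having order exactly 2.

11

Enumerating element orders in G gives 11 elements of order 2.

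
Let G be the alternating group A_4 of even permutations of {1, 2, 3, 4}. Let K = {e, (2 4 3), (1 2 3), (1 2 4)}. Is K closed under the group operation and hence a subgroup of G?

No

(1 2 4) ∈ K but its inverse (1 4 2) ∉ K, so K is not a subgroup.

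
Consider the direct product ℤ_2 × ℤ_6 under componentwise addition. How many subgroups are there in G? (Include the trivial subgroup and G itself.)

10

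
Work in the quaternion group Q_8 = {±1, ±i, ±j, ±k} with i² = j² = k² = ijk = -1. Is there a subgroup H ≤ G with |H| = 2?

2 | 8. A subgroup of order 2 is {1, -1}.

Yes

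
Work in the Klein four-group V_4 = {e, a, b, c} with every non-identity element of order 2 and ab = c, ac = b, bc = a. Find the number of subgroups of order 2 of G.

|G| = 4 and 2 | 4, so subgroups of order 2 are possible by Lagrange.
The subgroups of order 2 are: {e, a}; {e, b}; {e, c}.
So G has 3 subgroups of order 2.

3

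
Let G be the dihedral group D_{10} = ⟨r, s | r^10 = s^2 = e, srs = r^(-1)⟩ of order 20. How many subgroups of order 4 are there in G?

5

|G| = 20 and 4 | 20, so subgroups of order 4 are possible by Lagrange.
The subgroups of order 4 are: {e, r^5, r^2s, r^7s}; {e, r^5, r^3s, r^8s}; {e, r^5, r^4s, r^9s}; {e, r^5, s, r^5s}; … (5 in all).
So G has 5 subgroups of order 4.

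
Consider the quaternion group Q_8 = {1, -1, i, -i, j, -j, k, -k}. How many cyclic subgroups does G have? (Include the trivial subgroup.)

Group the elements of G by the cyclic subgroup they generate; each cyclic subgroup of order d accounts for φ(d) elements.
Cyclic subgroups by order — order 1: 1; order 2: 1; order 4: 3.
Total: 5.

5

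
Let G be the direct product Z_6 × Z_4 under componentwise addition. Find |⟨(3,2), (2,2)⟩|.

|⟨(3,2)⟩| = 2 and |⟨(2,2)⟩| = 6, so |H| is a multiple of lcm(2, 6) = 6 and divides |G| = 24.
Closing under the operation: H = {(0,0), (0,2), (1,0), (1,2), (2,0), (2,2), (3,0), (3,2), (4,0), (4,2), (5,0), (5,2)}, so |H| = 12.

12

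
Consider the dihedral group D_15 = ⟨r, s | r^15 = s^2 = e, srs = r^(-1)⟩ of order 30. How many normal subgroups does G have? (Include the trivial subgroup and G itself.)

G has 28 subgroups. Checking conjugation-invariance by order — order 1: 1/1 normal; order 2: 0/15 normal; order 3: 1/1 normal; order 5: 1/1 normal; order 6: 0/5 normal; order 10: 0/3 normal; order 15: 1/1 normal; order 30: 1/1 normal.
Total normal subgroups: 5.

5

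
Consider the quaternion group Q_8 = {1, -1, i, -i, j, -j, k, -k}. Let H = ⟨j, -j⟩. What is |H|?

|⟨j⟩| = 4 and |⟨-j⟩| = 4, so |H| is a multiple of lcm(4, 4) = 4 and divides |G| = 8.
Closing under the operation: H = {1, -1, j, -j}, so |H| = 4.

4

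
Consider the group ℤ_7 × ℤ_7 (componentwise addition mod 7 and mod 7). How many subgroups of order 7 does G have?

|G| = 49 and 7 | 49, so subgroups of order 7 are possible by Lagrange.
The subgroups of order 7 are: {(0,0), (0,1), (0,2), (0,3), (0,4), (0,5), (0,6)}; {(0,0), (1,0), (2,0), (3,0), (4,0), (5,0), (6,0)}; {(0,0), (1,1), (2,2), (3,3), (4,4), (5,5), (6,6)}; {(0,0), (1,2), (2,4), (3,6), (4,1), (5,3), (6,5)}; … (8 in all).
So G has 8 subgroups of order 7.

8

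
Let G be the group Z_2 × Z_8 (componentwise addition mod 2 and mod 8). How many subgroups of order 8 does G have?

3

|G| = 16 and 8 | 16, so subgroups of order 8 are possible by Lagrange.
The subgroups of order 8 are: {(0,0), (0,1), (0,2), (0,3), (0,4), (0,5), (0,6), (0,7)}; {(0,0), (0,2), (0,4), (0,6), (1,0), (1,2), (1,4), (1,6)}; {(0,0), (0,2), (0,4), (0,6), (1,1), (1,3), (1,5), (1,7)}.
So G has 3 subgroups of order 8.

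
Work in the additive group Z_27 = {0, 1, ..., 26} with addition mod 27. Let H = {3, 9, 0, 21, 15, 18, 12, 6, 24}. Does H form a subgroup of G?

Yes

|H| = 9 divides |G| = 27, consistent with Lagrange.
H contains the identity, every element's inverse is in H, and H is closed under +: it is a subgroup.
In fact H = ⟨3⟩.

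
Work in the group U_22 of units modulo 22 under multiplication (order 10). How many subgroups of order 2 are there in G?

|G| = 10 and 2 | 10, so subgroups of order 2 are possible by Lagrange.
The subgroups of order 2 are: {1, 21}.
So G has 1 subgroup of order 2.

1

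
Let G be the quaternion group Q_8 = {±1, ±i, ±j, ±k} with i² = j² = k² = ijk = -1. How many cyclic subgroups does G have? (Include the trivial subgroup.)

5

Each element a generates a cyclic subgroup ⟨a⟩; distinct elements may generate the same one (a cyclic group of order d has φ(d) generators).
Cyclic subgroups by order — order 1: 1; order 2: 1; order 4: 3.
Total: 5.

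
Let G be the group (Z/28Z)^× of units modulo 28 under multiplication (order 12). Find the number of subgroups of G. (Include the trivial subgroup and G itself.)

|G| = 12, so by Lagrange every subgroup order divides 12. Divisors: 1, 2, 3, 4, 6, 12.
Subgroups by order — order 1: 1; order 2: 3; order 3: 1; order 4: 1; order 6: 3; order 12: 1.
Total: 1 + 3 + 1 + 1 + 3 + 1 = 10.

10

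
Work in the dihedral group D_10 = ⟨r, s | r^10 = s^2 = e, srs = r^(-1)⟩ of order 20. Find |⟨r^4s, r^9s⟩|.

4

|⟨r^4s⟩| = 2 and |⟨r^9s⟩| = 2, so |H| is a multiple of lcm(2, 2) = 2 and divides |G| = 20.
Closing under the operation: H = {e, r^5, r^4s, r^9s}, so |H| = 4.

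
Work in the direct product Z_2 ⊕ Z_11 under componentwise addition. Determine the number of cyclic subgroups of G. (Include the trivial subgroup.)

4

Each element a generates a cyclic subgroup ⟨a⟩; distinct elements may generate the same one (a cyclic group of order d has φ(d) generators).
Cyclic subgroups by order — order 1: 1; order 2: 1; order 11: 1; order 22: 1.
Total: 4.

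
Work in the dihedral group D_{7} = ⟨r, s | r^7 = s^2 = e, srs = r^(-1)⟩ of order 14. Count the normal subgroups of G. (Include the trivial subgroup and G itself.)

G has 10 subgroups. Checking conjugation-invariance by order — order 1: 1/1 normal; order 2: 0/7 normal; order 7: 1/1 normal; order 14: 1/1 normal.
Total normal subgroups: 3.

3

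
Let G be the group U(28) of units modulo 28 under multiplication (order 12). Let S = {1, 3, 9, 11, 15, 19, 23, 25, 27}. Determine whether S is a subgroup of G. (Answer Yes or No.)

No

|S| = 9 does not divide |G| = 12, so by Lagrange S is not a subgroup.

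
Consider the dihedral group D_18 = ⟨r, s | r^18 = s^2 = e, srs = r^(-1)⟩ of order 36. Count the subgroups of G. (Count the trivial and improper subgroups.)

45

|G| = 36, so by Lagrange every subgroup order divides 36. Divisors: 1, 2, 3, 4, 6, 9, 12, 18, 36.
Subgroups by order — order 1: 1; order 2: 19; order 3: 1; order 4: 9; order 6: 7; order 9: 1; order 12: 3; order 18: 3; order 36: 1.
Total: 1 + 19 + 1 + 9 + 7 + 1 + 3 + 3 + 1 = 45.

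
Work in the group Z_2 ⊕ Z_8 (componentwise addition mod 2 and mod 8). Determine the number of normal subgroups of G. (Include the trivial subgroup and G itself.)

11

G is abelian, so every subgroup is normal.
G has 11 subgroups in total, hence 11 normal subgroups.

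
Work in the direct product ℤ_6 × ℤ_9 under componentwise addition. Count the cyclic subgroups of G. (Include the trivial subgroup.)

16

Group the elements of G by the cyclic subgroup they generate; each cyclic subgroup of order d accounts for φ(d) elements.
Cyclic subgroups by order — order 1: 1; order 2: 1; order 3: 4; order 6: 4; order 9: 3; order 18: 3.
Total: 16.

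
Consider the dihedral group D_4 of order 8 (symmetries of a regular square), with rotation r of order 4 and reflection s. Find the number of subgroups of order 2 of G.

5

|G| = 8 and 2 | 8, so subgroups of order 2 are possible by Lagrange.
The subgroups of order 2 are: {e, r^2}; {e, r^2s}; {e, r^3s}; {e, rs}; … (5 in all).
So G has 5 subgroups of order 2.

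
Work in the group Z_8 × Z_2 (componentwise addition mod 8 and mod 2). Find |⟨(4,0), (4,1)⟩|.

|⟨(4,0)⟩| = 2 and |⟨(4,1)⟩| = 2, so |H| is a multiple of lcm(2, 2) = 2 and divides |G| = 16.
Closing under the operation: H = {(0,0), (0,1), (4,0), (4,1)}, so |H| = 4.

4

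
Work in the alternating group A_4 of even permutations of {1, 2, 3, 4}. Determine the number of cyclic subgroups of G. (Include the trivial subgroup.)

8

Each element a generates a cyclic subgroup ⟨a⟩; distinct elements may generate the same one (a cyclic group of order d has φ(d) generators).
Cyclic subgroups by order — order 1: 1; order 2: 3; order 3: 4.
Total: 8.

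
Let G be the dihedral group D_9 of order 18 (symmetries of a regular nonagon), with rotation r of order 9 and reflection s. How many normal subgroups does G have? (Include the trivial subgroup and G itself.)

4

G has 16 subgroups. Checking conjugation-invariance by order — order 1: 1/1 normal; order 2: 0/9 normal; order 3: 1/1 normal; order 6: 0/3 normal; order 9: 1/1 normal; order 18: 1/1 normal.
Total normal subgroups: 4.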